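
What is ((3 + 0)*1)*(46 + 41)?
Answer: 261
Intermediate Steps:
((3 + 0)*1)*(46 + 41) = (3*1)*87 = 3*87 = 261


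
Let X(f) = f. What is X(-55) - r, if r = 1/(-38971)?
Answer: -2143404/38971 ≈ -55.000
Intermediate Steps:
r = -1/38971 ≈ -2.5660e-5
X(-55) - r = -55 - 1*(-1/38971) = -55 + 1/38971 = -2143404/38971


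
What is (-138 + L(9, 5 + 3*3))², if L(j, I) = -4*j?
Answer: 30276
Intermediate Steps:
(-138 + L(9, 5 + 3*3))² = (-138 - 4*9)² = (-138 - 36)² = (-174)² = 30276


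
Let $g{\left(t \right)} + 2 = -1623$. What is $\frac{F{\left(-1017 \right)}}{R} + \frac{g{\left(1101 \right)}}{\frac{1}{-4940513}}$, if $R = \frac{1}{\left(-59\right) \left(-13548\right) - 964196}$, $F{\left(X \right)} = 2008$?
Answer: $7697286713$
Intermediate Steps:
$g{\left(t \right)} = -1625$ ($g{\left(t \right)} = -2 - 1623 = -1625$)
$R = - \frac{1}{164864}$ ($R = \frac{1}{799332 - 964196} = \frac{1}{-164864} = - \frac{1}{164864} \approx -6.0656 \cdot 10^{-6}$)
$\frac{F{\left(-1017 \right)}}{R} + \frac{g{\left(1101 \right)}}{\frac{1}{-4940513}} = \frac{2008}{- \frac{1}{164864}} - \frac{1625}{\frac{1}{-4940513}} = 2008 \left(-164864\right) - \frac{1625}{- \frac{1}{4940513}} = -331046912 - -8028333625 = -331046912 + 8028333625 = 7697286713$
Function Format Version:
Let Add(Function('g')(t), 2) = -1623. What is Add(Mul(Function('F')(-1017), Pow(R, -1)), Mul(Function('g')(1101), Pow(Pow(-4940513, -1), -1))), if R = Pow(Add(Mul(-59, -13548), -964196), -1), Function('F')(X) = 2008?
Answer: 7697286713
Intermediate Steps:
Function('g')(t) = -1625 (Function('g')(t) = Add(-2, -1623) = -1625)
R = Rational(-1, 164864) (R = Pow(Add(799332, -964196), -1) = Pow(-164864, -1) = Rational(-1, 164864) ≈ -6.0656e-6)
Add(Mul(Function('F')(-1017), Pow(R, -1)), Mul(Function('g')(1101), Pow(Pow(-4940513, -1), -1))) = Add(Mul(2008, Pow(Rational(-1, 164864), -1)), Mul(-1625, Pow(Pow(-4940513, -1), -1))) = Add(Mul(2008, -164864), Mul(-1625, Pow(Rational(-1, 4940513), -1))) = Add(-331046912, Mul(-1625, -4940513)) = Add(-331046912, 8028333625) = 7697286713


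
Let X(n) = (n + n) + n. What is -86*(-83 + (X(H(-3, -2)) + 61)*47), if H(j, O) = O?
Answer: -215172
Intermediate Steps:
X(n) = 3*n (X(n) = 2*n + n = 3*n)
-86*(-83 + (X(H(-3, -2)) + 61)*47) = -86*(-83 + (3*(-2) + 61)*47) = -86*(-83 + (-6 + 61)*47) = -86*(-83 + 55*47) = -86*(-83 + 2585) = -86*2502 = -215172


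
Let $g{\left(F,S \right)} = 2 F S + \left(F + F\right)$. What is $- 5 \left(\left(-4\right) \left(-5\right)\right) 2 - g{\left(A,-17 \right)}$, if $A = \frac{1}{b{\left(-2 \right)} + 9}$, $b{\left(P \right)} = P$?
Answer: $- \frac{1368}{7} \approx -195.43$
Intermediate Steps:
$A = \frac{1}{7}$ ($A = \frac{1}{-2 + 9} = \frac{1}{7} \approx 0.14286$)
$g{\left(F,S \right)} = 2 F + 2 F S$ ($g{\left(F,S \right)} = 2 F S + 2 F = 2 F + 2 F S$)
$- 5 \left(\left(-4\right) \left(-5\right)\right) 2 - g{\left(A,-17 \right)} = - 5 \left(\left(-4\right) \left(-5\right)\right) 2 - 2 \cdot \frac{1}{7} \left(1 - 17\right) = \left(-5\right) 20 \cdot 2 - 2 \cdot \frac{1}{7} \left(-16\right) = \left(-100\right) 2 - - \frac{32}{7} = -200 + \frac{32}{7} = - \frac{1368}{7}$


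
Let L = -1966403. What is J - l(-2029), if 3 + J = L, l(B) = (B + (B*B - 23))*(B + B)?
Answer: 16695847356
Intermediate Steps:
l(B) = 2*B*(-23 + B + B**2) (l(B) = (B + (B**2 - 23))*(2*B) = (B + (-23 + B**2))*(2*B) = (-23 + B + B**2)*(2*B) = 2*B*(-23 + B + B**2))
J = -1966406 (J = -3 - 1966403 = -1966406)
J - l(-2029) = -1966406 - 2*(-2029)*(-23 - 2029 + (-2029)**2) = -1966406 - 2*(-2029)*(-23 - 2029 + 4116841) = -1966406 - 2*(-2029)*4114789 = -1966406 - 1*(-16697813762) = -1966406 + 16697813762 = 16695847356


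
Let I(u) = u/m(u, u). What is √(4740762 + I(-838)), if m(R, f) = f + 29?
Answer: 4*√193921208279/809 ≈ 2177.3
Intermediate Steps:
m(R, f) = 29 + f
I(u) = u/(29 + u)
√(4740762 + I(-838)) = √(4740762 - 838/(29 - 838)) = √(4740762 - 838/(-809)) = √(4740762 - 838*(-1/809)) = √(4740762 + 838/809) = √(3835277296/809) = 4*√193921208279/809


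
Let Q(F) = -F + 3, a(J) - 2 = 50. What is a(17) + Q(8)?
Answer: 47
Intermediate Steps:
a(J) = 52 (a(J) = 2 + 50 = 52)
Q(F) = 3 - F
a(17) + Q(8) = 52 + (3 - 1*8) = 52 + (3 - 8) = 52 - 5 = 47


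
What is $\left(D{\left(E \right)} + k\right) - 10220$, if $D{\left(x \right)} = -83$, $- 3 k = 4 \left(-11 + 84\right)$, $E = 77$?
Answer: $- \frac{31201}{3} \approx -10400.0$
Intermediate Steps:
$k = - \frac{292}{3}$ ($k = - \frac{4 \left(-11 + 84\right)}{3} = - \frac{4 \cdot 73}{3} = \left(- \frac{1}{3}\right) 292 = - \frac{292}{3} \approx -97.333$)
$\left(D{\left(E \right)} + k\right) - 10220 = \left(-83 - \frac{292}{3}\right) - 10220 = - \frac{541}{3} - 10220 = - \frac{31201}{3}$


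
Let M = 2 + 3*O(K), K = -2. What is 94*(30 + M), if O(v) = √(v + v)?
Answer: 3008 + 564*I ≈ 3008.0 + 564.0*I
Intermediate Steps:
O(v) = √2*√v (O(v) = √(2*v) = √2*√v)
M = 2 + 6*I (M = 2 + 3*(√2*√(-2)) = 2 + 3*(√2*(I*√2)) = 2 + 3*(2*I) = 2 + 6*I ≈ 2.0 + 6.0*I)
94*(30 + M) = 94*(30 + (2 + 6*I)) = 94*(32 + 6*I) = 3008 + 564*I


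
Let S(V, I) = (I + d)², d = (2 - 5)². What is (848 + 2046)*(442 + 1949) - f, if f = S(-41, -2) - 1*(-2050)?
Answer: 6917455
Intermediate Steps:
d = 9 (d = (-3)² = 9)
S(V, I) = (9 + I)² (S(V, I) = (I + 9)² = (9 + I)²)
f = 2099 (f = (9 - 2)² - 1*(-2050) = 7² + 2050 = 49 + 2050 = 2099)
(848 + 2046)*(442 + 1949) - f = (848 + 2046)*(442 + 1949) - 1*2099 = 2894*2391 - 2099 = 6919554 - 2099 = 6917455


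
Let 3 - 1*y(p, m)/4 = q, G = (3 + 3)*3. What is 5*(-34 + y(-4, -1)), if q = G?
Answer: -470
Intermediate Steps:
G = 18 (G = 6*3 = 18)
q = 18
y(p, m) = -60 (y(p, m) = 12 - 4*18 = 12 - 72 = -60)
5*(-34 + y(-4, -1)) = 5*(-34 - 60) = 5*(-94) = -470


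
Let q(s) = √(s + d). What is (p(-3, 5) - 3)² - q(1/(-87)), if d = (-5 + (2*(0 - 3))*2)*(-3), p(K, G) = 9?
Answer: 36 - 2*√96483/87 ≈ 28.859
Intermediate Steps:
d = 51 (d = (-5 + (2*(-3))*2)*(-3) = (-5 - 6*2)*(-3) = (-5 - 12)*(-3) = -17*(-3) = 51)
q(s) = √(51 + s) (q(s) = √(s + 51) = √(51 + s))
(p(-3, 5) - 3)² - q(1/(-87)) = (9 - 3)² - √(51 + 1/(-87)) = 6² - √(51 - 1/87) = 36 - √(4436/87) = 36 - 2*√96483/87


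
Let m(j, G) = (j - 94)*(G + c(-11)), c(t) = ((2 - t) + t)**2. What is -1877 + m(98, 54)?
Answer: -1645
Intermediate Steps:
c(t) = 4 (c(t) = 2**2 = 4)
m(j, G) = (-94 + j)*(4 + G) (m(j, G) = (j - 94)*(G + 4) = (-94 + j)*(4 + G))
-1877 + m(98, 54) = -1877 + (-376 - 94*54 + 4*98 + 54*98) = -1877 + (-376 - 5076 + 392 + 5292) = -1877 + 232 = -1645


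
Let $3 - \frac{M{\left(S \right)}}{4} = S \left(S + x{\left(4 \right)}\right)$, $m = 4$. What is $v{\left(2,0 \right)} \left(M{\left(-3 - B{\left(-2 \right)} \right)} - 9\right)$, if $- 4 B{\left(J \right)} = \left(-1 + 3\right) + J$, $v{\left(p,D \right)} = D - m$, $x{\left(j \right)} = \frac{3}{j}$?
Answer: $96$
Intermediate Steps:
$v{\left(p,D \right)} = -4 + D$ ($v{\left(p,D \right)} = D - 4 = -4 + D$)
$B{\left(J \right)} = - \frac{1}{2} - \frac{J}{4}$ ($B{\left(J \right)} = - \frac{\left(-1 + 3\right) + J}{4} = - \frac{2 + J}{4} = - \frac{1}{2} - \frac{J}{4}$)
$M{\left(S \right)} = 12 - 4 S \left(\frac{3}{4} + S\right)$ ($M{\left(S \right)} = 12 - 4 S \left(S + \frac{3}{4}\right) = 12 - 4 S \left(\frac{3}{4} + S\right)$)
$v{\left(2,0 \right)} \left(M{\left(-3 - B{\left(-2 \right)} \right)} - 9\right) = \left(-4 + 0\right) \left(\left(12 - 4 \left(-3 - \left(- \frac{1}{2} - - \frac{1}{2}\right)\right)^{2} - 3 \left(-3 - \left(- \frac{1}{2} - - \frac{1}{2}\right)\right)\right) - 9\right) = - 4 \left(\left(12 - 4 \left(-3 - \left(- \frac{1}{2} + \frac{1}{2}\right)\right)^{2} - 3 \left(-3 - \left(- \frac{1}{2} + \frac{1}{2}\right)\right)\right) - 9\right) = - 4 \left(\left(12 - 4 \left(-3 - 0\right)^{2} - 3 \left(-3 - 0\right)\right) - 9\right) = - 4 \left(\left(12 - 4 \left(-3 + 0\right)^{2} - 3 \left(-3 + 0\right)\right) - 9\right) = - 4 \left(\left(12 - 4 \left(-3\right)^{2} - -9\right) - 9\right) = - 4 \left(\left(12 - 36 + 9\right) - 9\right) = - 4 \left(-15 - 9\right) = \left(-4\right) \left(-24\right) = 96$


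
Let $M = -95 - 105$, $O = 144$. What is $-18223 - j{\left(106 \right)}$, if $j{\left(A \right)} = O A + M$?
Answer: $-33287$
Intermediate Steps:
$M = -200$ ($M = -95 - 105 = -200$)
$j{\left(A \right)} = -200 + 144 A$ ($j{\left(A \right)} = 144 A - 200 = -200 + 144 A$)
$-18223 - j{\left(106 \right)} = -18223 - \left(-200 + 144 \cdot 106\right) = -18223 - \left(-200 + 15264\right) = -18223 - 15064 = -33287$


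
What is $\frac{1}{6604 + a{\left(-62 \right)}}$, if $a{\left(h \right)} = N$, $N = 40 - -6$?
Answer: $\frac{1}{6650} \approx 0.00015038$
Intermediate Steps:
$N = 46$ ($N = 40 + 6 = 46$)
$a{\left(h \right)} = 46$
$\frac{1}{6604 + a{\left(-62 \right)}} = \frac{1}{6604 + 46} = \frac{1}{6650}$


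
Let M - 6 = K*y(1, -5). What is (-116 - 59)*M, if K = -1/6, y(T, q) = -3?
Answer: -2275/2 ≈ -1137.5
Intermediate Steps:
K = -⅙ (K = -1*⅙ = -⅙ ≈ -0.16667)
M = 13/2 (M = 6 - ⅙*(-3) = 6 + ½ = 13/2 ≈ 6.5000)
(-116 - 59)*M = (-116 - 59)*(13/2) = -175*13/2 = -2275/2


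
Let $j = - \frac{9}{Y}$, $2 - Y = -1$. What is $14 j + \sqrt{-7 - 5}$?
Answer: $-42 + 2 i \sqrt{3} \approx -42.0 + 3.4641 i$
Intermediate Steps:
$Y = 3$ ($Y = 2 - -1 = 2 + 1 = 3$)
$j = -3$ ($j = - \frac{9}{3} = \left(-9\right) \frac{1}{3} = -3$)
$14 j + \sqrt{-7 - 5} = 14 \left(-3\right) + \sqrt{-7 - 5} = -42 + \sqrt{-12} = -42 + 2 i \sqrt{3}$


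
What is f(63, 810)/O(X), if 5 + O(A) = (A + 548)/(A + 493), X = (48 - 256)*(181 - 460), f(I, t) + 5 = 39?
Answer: -397970/46809 ≈ -8.5020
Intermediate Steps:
f(I, t) = 34 (f(I, t) = -5 + 39 = 34)
X = 58032 (X = -208*(-279) = 58032)
O(A) = -5 + (548 + A)/(493 + A) (O(A) = -5 + (A + 548)/(A + 493) = -5 + (548 + A)/(493 + A))
f(63, 810)/O(X) = 34/(((-1917 - 4*58032)/(493 + 58032))) = 34/(((-1917 - 232128)/58525)) = 34/(((1/58525)*(-234045))) = 34/(-46809/11705) = 34*(-11705/46809) = -397970/46809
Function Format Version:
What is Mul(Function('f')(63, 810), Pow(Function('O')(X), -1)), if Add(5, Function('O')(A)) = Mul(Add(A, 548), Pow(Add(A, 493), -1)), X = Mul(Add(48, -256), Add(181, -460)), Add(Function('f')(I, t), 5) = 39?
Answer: Rational(-397970, 46809) ≈ -8.5020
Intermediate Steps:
Function('f')(I, t) = 34 (Function('f')(I, t) = Add(-5, 39) = 34)
X = 58032 (X = Mul(-208, -279) = 58032)
Function('O')(A) = Add(-5, Mul(Pow(Add(493, A), -1), Add(548, A))) (Function('O')(A) = Add(-5, Mul(Add(A, 548), Pow(Add(A, 493), -1))) = Add(-5, Mul(Add(548, A), Pow(Add(493, A), -1))) = Add(-5, Mul(Pow(Add(493, A), -1), Add(548, A))))
Mul(Function('f')(63, 810), Pow(Function('O')(X), -1)) = Mul(34, Pow(Mul(Pow(Add(493, 58032), -1), Add(-1917, Mul(-4, 58032))), -1)) = Mul(34, Pow(Mul(Pow(58525, -1), Add(-1917, -232128)), -1)) = Mul(34, Pow(Mul(Rational(1, 58525), -234045), -1)) = Mul(34, Pow(Rational(-46809, 11705), -1)) = Mul(34, Rational(-11705, 46809)) = Rational(-397970, 46809)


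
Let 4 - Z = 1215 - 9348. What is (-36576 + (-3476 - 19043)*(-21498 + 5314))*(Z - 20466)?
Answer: -4492822232680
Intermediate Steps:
Z = 8137 (Z = 4 - (1215 - 9348) = 4 - 1*(-8133) = 4 + 8133 = 8137)
(-36576 + (-3476 - 19043)*(-21498 + 5314))*(Z - 20466) = (-36576 + (-3476 - 19043)*(-21498 + 5314))*(8137 - 20466) = (-36576 - 22519*(-16184))*(-12329) = (-36576 + 364447496)*(-12329) = 364410920*(-12329) = -4492822232680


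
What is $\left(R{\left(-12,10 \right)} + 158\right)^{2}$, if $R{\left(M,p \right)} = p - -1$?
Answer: $28561$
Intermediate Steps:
$R{\left(M,p \right)} = 1 + p$ ($R{\left(M,p \right)} = p + 1 = 1 + p$)
$\left(R{\left(-12,10 \right)} + 158\right)^{2} = \left(\left(1 + 10\right) + 158\right)^{2} = \left(11 + 158\right)^{2} = 169^{2} = 28561$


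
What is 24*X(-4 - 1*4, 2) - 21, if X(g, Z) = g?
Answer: -213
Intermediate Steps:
24*X(-4 - 1*4, 2) - 21 = 24*(-4 - 1*4) - 21 = 24*(-4 - 4) - 21 = 24*(-8) - 21 = -192 - 21 = -213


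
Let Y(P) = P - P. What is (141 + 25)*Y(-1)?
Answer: 0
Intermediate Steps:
Y(P) = 0
(141 + 25)*Y(-1) = (141 + 25)*0 = 166*0 = 0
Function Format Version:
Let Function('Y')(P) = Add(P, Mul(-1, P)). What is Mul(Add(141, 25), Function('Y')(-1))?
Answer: 0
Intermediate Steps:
Function('Y')(P) = 0
Mul(Add(141, 25), Function('Y')(-1)) = Mul(Add(141, 25), 0) = Mul(166, 0) = 0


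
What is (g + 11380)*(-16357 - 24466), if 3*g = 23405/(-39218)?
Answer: -54657062111645/117654 ≈ -4.6456e+8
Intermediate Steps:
g = -23405/117654 (g = (23405/(-39218))/3 = (23405*(-1/39218))/3 = (1/3)*(-23405/39218) = -23405/117654 ≈ -0.19893)
(g + 11380)*(-16357 - 24466) = (-23405/117654 + 11380)*(-16357 - 24466) = (1338879115/117654)*(-40823) = -54657062111645/117654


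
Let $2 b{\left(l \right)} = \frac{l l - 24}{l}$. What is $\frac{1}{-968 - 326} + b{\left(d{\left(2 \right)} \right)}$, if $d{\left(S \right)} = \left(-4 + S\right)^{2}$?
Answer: $- \frac{1295}{1294} \approx -1.0008$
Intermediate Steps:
$b{\left(l \right)} = \frac{-24 + l^{2}}{2 l}$ ($b{\left(l \right)} = \frac{\left(l l - 24\right) \frac{1}{l}}{2} = \frac{\left(l^{2} - 24\right) \frac{1}{l}}{2} = \frac{\left(-24 + l^{2}\right) \frac{1}{l}}{2} = \frac{\frac{1}{l} \left(-24 + l^{2}\right)}{2} = \frac{-24 + l^{2}}{2 l}$)
$\frac{1}{-968 - 326} + b{\left(d{\left(2 \right)} \right)} = \frac{1}{-968 - 326} + \left(\frac{\left(-4 + 2\right)^{2}}{2} - \frac{12}{\left(-4 + 2\right)^{2}}\right) = \frac{1}{-1294} + \left(\frac{\left(-2\right)^{2}}{2} - \frac{12}{\left(-2\right)^{2}}\right) = - \frac{1}{1294} + \left(\frac{1}{2} \cdot 4 - \frac{12}{4}\right) = - \frac{1}{1294} + \left(2 - 3\right) = - \frac{1}{1294} - 1 = - \frac{1295}{1294}$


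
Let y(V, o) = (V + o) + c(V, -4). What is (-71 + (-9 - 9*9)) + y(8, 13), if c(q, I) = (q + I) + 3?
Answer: -133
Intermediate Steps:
c(q, I) = 3 + I + q (c(q, I) = (I + q) + 3 = 3 + I + q)
y(V, o) = -1 + o + 2*V (y(V, o) = (V + o) + (3 - 4 + V) = (V + o) + (-1 + V) = -1 + o + 2*V)
(-71 + (-9 - 9*9)) + y(8, 13) = (-71 + (-9 - 9*9)) + (-1 + 13 + 2*8) = (-71 + (-9 - 81)) + (-1 + 13 + 16) = (-71 - 90) + 28 = -161 + 28 = -133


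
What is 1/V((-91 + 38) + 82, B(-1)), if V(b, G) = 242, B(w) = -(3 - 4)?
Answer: 1/242 ≈ 0.0041322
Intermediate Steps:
B(w) = 1 (B(w) = -1*(-1) = 1)
1/V((-91 + 38) + 82, B(-1)) = 1/242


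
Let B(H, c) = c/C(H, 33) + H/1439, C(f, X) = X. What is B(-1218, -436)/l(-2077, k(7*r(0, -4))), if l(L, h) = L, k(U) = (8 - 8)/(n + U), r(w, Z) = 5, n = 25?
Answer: 667598/98630499 ≈ 0.0067687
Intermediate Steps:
B(H, c) = c/33 + H/1439
k(U) = 0 (k(U) = (8 - 8)/(25 + U) = 0/(25 + U) = 0)
B(-1218, -436)/l(-2077, k(7*r(0, -4))) = ((1/33)*(-436) + (1/1439)*(-1218))/(-2077) = (-436/33 - 1218/1439)*(-1/2077) = -667598/47487*(-1/2077) = 667598/98630499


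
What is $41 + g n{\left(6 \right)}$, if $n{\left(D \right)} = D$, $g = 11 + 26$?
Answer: $263$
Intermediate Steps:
$g = 37$
$41 + g n{\left(6 \right)} = 41 + 37 \cdot 6 = 41 + 222 = 263$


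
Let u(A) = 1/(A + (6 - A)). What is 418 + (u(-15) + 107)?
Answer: 3151/6 ≈ 525.17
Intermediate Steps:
u(A) = 1/6
418 + (u(-15) + 107) = 418 + (1/6 + 107) = 418 + 643/6 = 3151/6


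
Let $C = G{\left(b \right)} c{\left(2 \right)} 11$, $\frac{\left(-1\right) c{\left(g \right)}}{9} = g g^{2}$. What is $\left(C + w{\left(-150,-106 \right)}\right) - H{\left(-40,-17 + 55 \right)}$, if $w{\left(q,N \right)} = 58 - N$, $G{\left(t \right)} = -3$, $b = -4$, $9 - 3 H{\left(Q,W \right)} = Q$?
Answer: $\frac{7571}{3} \approx 2523.7$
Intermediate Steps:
$H{\left(Q,W \right)} = 3 - \frac{Q}{3}$
$c{\left(g \right)} = - 9 g^{3}$ ($c{\left(g \right)} = - 9 g g^{2} = - 9 g^{3}$)
$C = 2376$ ($C = - 3 \left(- 9 \cdot 2^{3}\right) 11 = - 3 \left(\left(-9\right) 8\right) 11 = \left(-3\right) \left(-72\right) 11 = 216 \cdot 11 = 2376$)
$\left(C + w{\left(-150,-106 \right)}\right) - H{\left(-40,-17 + 55 \right)} = \left(2376 + \left(58 - -106\right)\right) - \left(3 - - \frac{40}{3}\right) = \left(2376 + \left(58 + 106\right)\right) - \left(3 + \frac{40}{3}\right) = \left(2376 + 164\right) - \frac{49}{3} = 2540 - \frac{49}{3} = \frac{7571}{3}$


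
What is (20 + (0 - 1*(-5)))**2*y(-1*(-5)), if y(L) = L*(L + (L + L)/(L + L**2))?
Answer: 50000/3 ≈ 16667.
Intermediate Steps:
y(L) = L*(L + 2*L/(L + L**2)) (y(L) = L*(L + (2*L)/(L + L**2)) = L*(L + 2*L/(L + L**2)))
(20 + (0 - 1*(-5)))**2*y(-1*(-5)) = (20 + (0 - 1*(-5)))**2*((-1*(-5))*(2 - 1*(-5) + (-1*(-5))**2)/(1 - 1*(-5))) = (20 + (0 + 5))**2*(5*(2 + 5 + 5**2)/(1 + 5)) = (20 + 5)**2*(5*(2 + 5 + 25)/6) = 25**2*(5*(1/6)*32) = 625*(80/3) = 50000/3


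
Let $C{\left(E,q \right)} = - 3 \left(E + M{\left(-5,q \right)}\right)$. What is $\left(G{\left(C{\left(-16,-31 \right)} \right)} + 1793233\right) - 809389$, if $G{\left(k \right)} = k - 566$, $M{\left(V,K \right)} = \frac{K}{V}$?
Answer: $\frac{4916537}{5} \approx 9.8331 \cdot 10^{5}$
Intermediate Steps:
$C{\left(E,q \right)} = - 3 E + \frac{3 q}{5}$ ($C{\left(E,q \right)} = - 3 \left(E + \frac{q}{-5}\right) = - 3 \left(E + q \left(- \frac{1}{5}\right)\right) = - 3 \left(E - \frac{q}{5}\right) = - 3 E + \frac{3 q}{5}$)
$G{\left(k \right)} = -566 + k$
$\left(G{\left(C{\left(-16,-31 \right)} \right)} + 1793233\right) - 809389 = \left(\left(-566 + \left(\left(-3\right) \left(-16\right) + \frac{3}{5} \left(-31\right)\right)\right) + 1793233\right) - 809389 = \left(\left(-566 + \left(48 - \frac{93}{5}\right)\right) + 1793233\right) - 809389 = \left(\left(-566 + \frac{147}{5}\right) + 1793233\right) - 809389 = \left(- \frac{2683}{5} + 1793233\right) - 809389 = \frac{8963482}{5} - 809389 = \frac{4916537}{5}$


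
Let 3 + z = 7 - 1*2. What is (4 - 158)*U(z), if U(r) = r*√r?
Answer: -308*√2 ≈ -435.58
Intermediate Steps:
z = 2 (z = -3 + (7 - 1*2) = -3 + (7 - 2) = -3 + 5 = 2)
U(r) = r^(3/2)
(4 - 158)*U(z) = (4 - 158)*2^(3/2) = -308*√2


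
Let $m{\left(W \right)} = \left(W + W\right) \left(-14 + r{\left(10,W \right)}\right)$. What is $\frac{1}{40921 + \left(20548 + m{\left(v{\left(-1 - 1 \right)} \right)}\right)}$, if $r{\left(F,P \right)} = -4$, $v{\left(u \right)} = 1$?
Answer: $\frac{1}{61433} \approx 1.6278 \cdot 10^{-5}$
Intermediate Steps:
$m{\left(W \right)} = - 36 W$ ($m{\left(W \right)} = \left(W + W\right) \left(-14 - 4\right) = 2 W \left(-18\right) = - 36 W$)
$\frac{1}{40921 + \left(20548 + m{\left(v{\left(-1 - 1 \right)} \right)}\right)} = \frac{1}{40921 + \left(20548 - 36\right)} = \frac{1}{40921 + 20512} = \frac{1}{61433}$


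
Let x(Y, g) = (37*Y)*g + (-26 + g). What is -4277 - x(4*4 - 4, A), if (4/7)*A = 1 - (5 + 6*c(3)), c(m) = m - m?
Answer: -1136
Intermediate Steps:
c(m) = 0
A = -7 (A = 7*(1 - (5 + 6*0))/4 = 7*(1 - (5 + 0))/4 = 7*(1 - 1*5)/4 = 7*(1 - 5)/4 = (7/4)*(-4) = -7)
x(Y, g) = -26 + g + 37*Y*g (x(Y, g) = 37*Y*g + (-26 + g) = -26 + g + 37*Y*g)
-4277 - x(4*4 - 4, A) = -4277 - (-26 - 7 + 37*(4*4 - 4)*(-7)) = -4277 - (-26 - 7 + 37*(16 - 4)*(-7)) = -4277 - (-26 - 7 + 37*12*(-7)) = -4277 - (-26 - 7 - 3108) = -4277 - 1*(-3141) = -4277 + 3141 = -1136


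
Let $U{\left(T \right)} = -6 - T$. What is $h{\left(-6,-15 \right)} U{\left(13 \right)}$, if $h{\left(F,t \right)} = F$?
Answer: $114$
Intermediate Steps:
$h{\left(-6,-15 \right)} U{\left(13 \right)} = - 6 \left(-6 - 13\right) = \left(-6\right) \left(-19\right) = 114$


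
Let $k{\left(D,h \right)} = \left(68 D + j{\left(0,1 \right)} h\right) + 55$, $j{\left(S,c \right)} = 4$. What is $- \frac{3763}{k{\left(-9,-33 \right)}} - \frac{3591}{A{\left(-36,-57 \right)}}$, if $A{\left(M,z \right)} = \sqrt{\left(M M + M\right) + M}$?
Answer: $\frac{71}{13} - \frac{1197 \sqrt{34}}{68} \approx -97.18$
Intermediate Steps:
$A{\left(M,z \right)} = \sqrt{M^{2} + 2 M}$ ($A{\left(M,z \right)} = \sqrt{\left(M^{2} + M\right) + M} = \sqrt{\left(M + M^{2}\right) + M} = \sqrt{M^{2} + 2 M}$)
$k{\left(D,h \right)} = 55 + 4 h + 68 D$ ($k{\left(D,h \right)} = \left(68 D + 4 h\right) + 55 = \left(4 h + 68 D\right) + 55 = 55 + 4 h + 68 D$)
$- \frac{3763}{k{\left(-9,-33 \right)}} - \frac{3591}{A{\left(-36,-57 \right)}} = - \frac{3763}{55 + 4 \left(-33\right) + 68 \left(-9\right)} - \frac{3591}{\sqrt{- 36 \left(2 - 36\right)}} = - \frac{3763}{55 - 132 - 612} - \frac{3591}{\sqrt{\left(-36\right) \left(-34\right)}} = - \frac{3763}{-689} - \frac{3591}{\sqrt{1224}} = \left(-3763\right) \left(- \frac{1}{689}\right) - \frac{3591}{6 \sqrt{34}} = \frac{71}{13} - 3591 \frac{\sqrt{34}}{204} = \frac{71}{13} - \frac{1197 \sqrt{34}}{68}$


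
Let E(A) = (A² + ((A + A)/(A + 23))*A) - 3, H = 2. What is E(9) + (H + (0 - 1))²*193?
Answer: 4417/16 ≈ 276.06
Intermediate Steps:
E(A) = -3 + A² + 2*A²/(23 + A) (E(A) = (A² + ((2*A)/(23 + A))*A) - 3 = (A² + (2*A/(23 + A))*A) - 3 = (A² + 2*A²/(23 + A)) - 3 = -3 + A² + 2*A²/(23 + A))
E(9) + (H + (0 - 1))²*193 = (-69 + 9³ - 3*9 + 25*9²)/(23 + 9) + (2 + (0 - 1))²*193 = (-69 + 729 - 27 + 25*81)/32 + (2 - 1)²*193 = (-69 + 729 - 27 + 2025)/32 + 1²*193 = (1/32)*2658 + 1*193 = 1329/16 + 193 = 4417/16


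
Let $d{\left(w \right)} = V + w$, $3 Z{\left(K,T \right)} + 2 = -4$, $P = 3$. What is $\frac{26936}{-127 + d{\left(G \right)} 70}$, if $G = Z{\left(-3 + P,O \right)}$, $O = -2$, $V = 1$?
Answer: $- \frac{26936}{197} \approx -136.73$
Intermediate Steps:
$Z{\left(K,T \right)} = -2$ ($Z{\left(K,T \right)} = - \frac{2}{3} + \frac{1}{3} \left(-4\right) = - \frac{2}{3} - \frac{4}{3} = -2$)
$G = -2$
$d{\left(w \right)} = 1 + w$
$\frac{26936}{-127 + d{\left(G \right)} 70} = \frac{26936}{-127 + \left(1 - 2\right) 70} = \frac{26936}{-127 - 70} = \frac{26936}{-197} = 26936 \left(- \frac{1}{197}\right) = - \frac{26936}{197}$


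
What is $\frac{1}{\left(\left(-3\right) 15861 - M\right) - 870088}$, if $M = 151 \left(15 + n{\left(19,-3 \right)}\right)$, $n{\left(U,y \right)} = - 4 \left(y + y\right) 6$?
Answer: $- \frac{1}{941680} \approx -1.0619 \cdot 10^{-6}$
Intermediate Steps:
$n{\left(U,y \right)} = - 48 y$ ($n{\left(U,y \right)} = - 4 \cdot 2 y 6 = - 8 y 6 = - 48 y$)
$M = 24009$ ($M = 151 \left(15 - -144\right) = 151 \left(15 + 144\right) = 151 \cdot 159 = 24009$)
$\frac{1}{\left(\left(-3\right) 15861 - M\right) - 870088} = \frac{1}{\left(\left(-3\right) 15861 - 24009\right) - 870088} = \frac{1}{\left(-47583 - 24009\right) - 870088} = \frac{1}{-71592 - 870088} = \frac{1}{-941680} = - \frac{1}{941680}$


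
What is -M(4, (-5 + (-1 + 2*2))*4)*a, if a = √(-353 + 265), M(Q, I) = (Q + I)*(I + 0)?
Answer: -64*I*√22 ≈ -300.19*I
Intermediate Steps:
M(Q, I) = I*(I + Q) (M(Q, I) = (I + Q)*I = I*(I + Q))
a = 2*I*√22 (a = √(-88) = 2*I*√22 ≈ 9.3808*I)
-M(4, (-5 + (-1 + 2*2))*4)*a = -((-5 + (-1 + 2*2))*4)*((-5 + (-1 + 2*2))*4 + 4)*2*I*√22 = -((-5 + (-1 + 4))*4)*((-5 + (-1 + 4))*4 + 4)*2*I*√22 = -((-5 + 3)*4)*((-5 + 3)*4 + 4)*2*I*√22 = -(-2*4)*(-2*4 + 4)*2*I*√22 = -(-8*(-8 + 4))*2*I*√22 = -(-8*(-4))*2*I*√22 = -32*2*I*√22 = -64*I*√22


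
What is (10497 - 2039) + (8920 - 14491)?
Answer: 2887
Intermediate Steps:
(10497 - 2039) + (8920 - 14491) = 8458 - 5571 = 2887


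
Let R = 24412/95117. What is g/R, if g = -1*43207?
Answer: -4109720219/24412 ≈ -1.6835e+5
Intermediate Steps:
R = 24412/95117 (R = 24412*(1/95117) = 24412/95117 ≈ 0.25665)
g = -43207
g/R = -43207/24412/95117 = -43207*95117/24412 = -4109720219/24412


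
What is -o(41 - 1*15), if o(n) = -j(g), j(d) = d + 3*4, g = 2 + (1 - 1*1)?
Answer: 14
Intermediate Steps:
g = 2 (g = 2 + (1 - 1) = 2 + 0 = 2)
j(d) = 12 + d (j(d) = d + 12 = 12 + d)
o(n) = -14 (o(n) = -(12 + 2) = -1*14 = -14)
-o(41 - 1*15) = -1*(-14) = 14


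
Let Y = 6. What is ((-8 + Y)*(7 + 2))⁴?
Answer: 104976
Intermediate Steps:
((-8 + Y)*(7 + 2))⁴ = ((-8 + 6)*(7 + 2))⁴ = (-2*9)⁴ = (-18)⁴ = 104976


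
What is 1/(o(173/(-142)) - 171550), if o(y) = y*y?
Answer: -20164/3459104271 ≈ -5.8293e-6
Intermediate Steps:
o(y) = y**2
1/(o(173/(-142)) - 171550) = 1/((173/(-142))**2 - 171550) = 1/((173*(-1/142))**2 - 171550) = 1/((-173/142)**2 - 171550) = 1/(29929/20164 - 171550) = 1/(-3459104271/20164) = -20164/3459104271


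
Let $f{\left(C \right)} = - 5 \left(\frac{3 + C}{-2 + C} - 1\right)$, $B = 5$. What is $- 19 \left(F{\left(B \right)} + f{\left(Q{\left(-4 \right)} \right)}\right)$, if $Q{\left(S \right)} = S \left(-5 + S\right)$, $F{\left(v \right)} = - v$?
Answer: $\frac{3705}{34} \approx 108.97$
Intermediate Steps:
$f{\left(C \right)} = 5 - \frac{5 \left(3 + C\right)}{-2 + C}$ ($f{\left(C \right)} = - 5 \left(\frac{3 + C}{-2 + C} - 1\right) = - 5 \left(-1 + \frac{3 + C}{-2 + C}\right) = 5 - \frac{5 \left(3 + C\right)}{-2 + C}$)
$- 19 \left(F{\left(B \right)} + f{\left(Q{\left(-4 \right)} \right)}\right) = - 19 \left(\left(-1\right) 5 - \frac{25}{-2 - 4 \left(-5 - 4\right)}\right) = - 19 \left(-5 - \frac{25}{-2 - -36}\right) = - 19 \left(-5 - \frac{25}{-2 + 36}\right) = - 19 \left(-5 - \frac{25}{34}\right) = \left(-19\right) \left(- \frac{195}{34}\right) = \frac{3705}{34}$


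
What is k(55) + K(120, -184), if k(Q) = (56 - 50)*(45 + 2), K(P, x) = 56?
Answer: 338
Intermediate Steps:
k(Q) = 282 (k(Q) = 6*47 = 282)
k(55) + K(120, -184) = 282 + 56 = 338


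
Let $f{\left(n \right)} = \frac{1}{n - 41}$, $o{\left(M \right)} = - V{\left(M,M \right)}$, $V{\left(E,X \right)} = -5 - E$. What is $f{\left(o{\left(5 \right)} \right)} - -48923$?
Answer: $\frac{1516612}{31} \approx 48923.0$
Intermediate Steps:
$o{\left(M \right)} = 5 + M$ ($o{\left(M \right)} = - (-5 - M) = 5 + M$)
$f{\left(n \right)} = \frac{1}{-41 + n}$
$f{\left(o{\left(5 \right)} \right)} - -48923 = \frac{1}{-41 + \left(5 + 5\right)} - -48923 = \frac{1}{-41 + 10} + 48923 = \frac{1}{-31} + 48923 = - \frac{1}{31} + 48923 = \frac{1516612}{31}$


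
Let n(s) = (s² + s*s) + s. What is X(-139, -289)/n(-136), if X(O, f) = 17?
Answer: 1/2168 ≈ 0.00046125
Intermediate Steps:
n(s) = s + 2*s² (n(s) = (s² + s²) + s = 2*s² + s = s + 2*s²)
X(-139, -289)/n(-136) = 17/((-136*(1 + 2*(-136)))) = 17/((-136*(1 - 272))) = 17/((-136*(-271))) = 17/36856 = 17*(1/36856) = 1/2168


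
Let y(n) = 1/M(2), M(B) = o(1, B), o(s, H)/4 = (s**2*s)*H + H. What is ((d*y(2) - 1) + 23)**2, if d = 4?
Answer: 7921/16 ≈ 495.06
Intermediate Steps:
o(s, H) = 4*H + 4*H*s**3 (o(s, H) = 4*((s**2*s)*H + H) = 4*(s**3*H + H) = 4*(H*s**3 + H) = 4*(H + H*s**3) = 4*H + 4*H*s**3)
M(B) = 8*B (M(B) = 4*B*(1 + 1**3) = 4*B*(1 + 1) = 4*B*2 = 8*B)
y(n) = 1/16 (y(n) = 1/(8*2) = 1/16)
((d*y(2) - 1) + 23)**2 = ((4*(1/16) - 1) + 23)**2 = ((1/4 - 1) + 23)**2 = (-3/4 + 23)**2 = (89/4)**2 = 7921/16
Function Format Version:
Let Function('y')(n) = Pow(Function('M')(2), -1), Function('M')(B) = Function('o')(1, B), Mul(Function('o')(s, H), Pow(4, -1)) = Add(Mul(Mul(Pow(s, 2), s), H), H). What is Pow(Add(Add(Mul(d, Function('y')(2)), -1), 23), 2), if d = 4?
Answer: Rational(7921, 16) ≈ 495.06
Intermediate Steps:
Function('o')(s, H) = Add(Mul(4, H), Mul(4, H, Pow(s, 3))) (Function('o')(s, H) = Mul(4, Add(Mul(Mul(Pow(s, 2), s), H), H)) = Mul(4, Add(Mul(Pow(s, 3), H), H)) = Mul(4, Add(Mul(H, Pow(s, 3)), H)) = Mul(4, Add(H, Mul(H, Pow(s, 3)))) = Add(Mul(4, H), Mul(4, H, Pow(s, 3))))
Function('M')(B) = Mul(8, B) (Function('M')(B) = Mul(4, B, Add(1, Pow(1, 3))) = Mul(4, B, Add(1, 1)) = Mul(4, B, 2) = Mul(8, B))
Function('y')(n) = Rational(1, 16) (Function('y')(n) = Pow(Mul(8, 2), -1) = Pow(16, -1) = Rational(1, 16))
Pow(Add(Add(Mul(d, Function('y')(2)), -1), 23), 2) = Pow(Add(Add(Mul(4, Rational(1, 16)), -1), 23), 2) = Pow(Add(Add(Rational(1, 4), -1), 23), 2) = Pow(Add(Rational(-3, 4), 23), 2) = Pow(Rational(89, 4), 2) = Rational(7921, 16)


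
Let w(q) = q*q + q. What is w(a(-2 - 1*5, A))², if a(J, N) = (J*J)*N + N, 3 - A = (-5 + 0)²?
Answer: 1461439210000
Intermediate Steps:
A = -22 (A = 3 - (-5 + 0)² = 3 - 1*(-5)² = 3 - 1*25 = 3 - 25 = -22)
a(J, N) = N + N*J² (a(J, N) = J²*N + N = N*J² + N = N + N*J²)
w(q) = q + q² (w(q) = q² + q = q + q²)
w(a(-2 - 1*5, A))² = ((-22*(1 + (-2 - 1*5)²))*(1 - 22*(1 + (-2 - 1*5)²)))² = ((-22*(1 + (-2 - 5)²))*(1 - 22*(1 + (-2 - 5)²)))² = ((-22*(1 + (-7)²))*(1 - 22*(1 + (-7)²)))² = ((-22*(1 + 49))*(1 - 22*(1 + 49)))² = ((-22*50)*(1 - 22*50))² = (-1100*(1 - 1100))² = (-1100*(-1099))² = 1208900² = 1461439210000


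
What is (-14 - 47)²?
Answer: 3721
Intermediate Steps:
(-14 - 47)² = (-61)² = 3721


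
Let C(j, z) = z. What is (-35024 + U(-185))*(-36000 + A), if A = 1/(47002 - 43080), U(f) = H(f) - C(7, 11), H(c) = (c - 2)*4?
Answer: 5052273300217/3922 ≈ 1.2882e+9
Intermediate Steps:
H(c) = -8 + 4*c (H(c) = (-2 + c)*4 = -8 + 4*c)
U(f) = -19 + 4*f (U(f) = (-8 + 4*f) - 1*11 = (-8 + 4*f) - 11 = -19 + 4*f)
A = 1/3922 ≈ 0.00025497
(-35024 + U(-185))*(-36000 + A) = (-35024 + (-19 + 4*(-185)))*(-36000 + 1/3922) = (-35024 + (-19 - 740))*(-141191999/3922) = (-35024 - 759)*(-141191999/3922) = -35783*(-141191999/3922) = 5052273300217/3922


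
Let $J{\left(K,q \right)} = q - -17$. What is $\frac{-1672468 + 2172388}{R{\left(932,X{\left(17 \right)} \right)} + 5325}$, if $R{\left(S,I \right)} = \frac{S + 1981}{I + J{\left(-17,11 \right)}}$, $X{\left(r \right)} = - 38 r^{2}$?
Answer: $\frac{1825374560}{19442379} \approx 93.886$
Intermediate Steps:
$J{\left(K,q \right)} = 17 + q$ ($J{\left(K,q \right)} = q + 17 = 17 + q$)
$R{\left(S,I \right)} = \frac{1981 + S}{28 + I}$ ($R{\left(S,I \right)} = \frac{S + 1981}{I + \left(17 + 11\right)} = \frac{1981 + S}{I + 28} = \frac{1981 + S}{28 + I}$)
$\frac{-1672468 + 2172388}{R{\left(932,X{\left(17 \right)} \right)} + 5325} = \frac{-1672468 + 2172388}{\frac{1981 + 932}{28 - 38 \cdot 17^{2}} + 5325} = \frac{499920}{\frac{1}{28 - 10982} \cdot 2913 + 5325} = \frac{499920}{\frac{1}{-10954} \cdot 2913 + 5325} = \frac{499920}{\left(- \frac{1}{10954}\right) 2913 + 5325} = \frac{499920}{- \frac{2913}{10954} + 5325} = \frac{499920}{\frac{58327137}{10954}} = 499920 \cdot \frac{10954}{58327137} = \frac{1825374560}{19442379}$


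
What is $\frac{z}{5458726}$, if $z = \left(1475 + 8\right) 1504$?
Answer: $\frac{1115216}{2729363} \approx 0.4086$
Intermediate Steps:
$z = 2230432$ ($z = 1483 \cdot 1504 = 2230432$)
$\frac{z}{5458726} = \frac{2230432}{5458726} = 2230432 \cdot \frac{1}{5458726} = \frac{1115216}{2729363}$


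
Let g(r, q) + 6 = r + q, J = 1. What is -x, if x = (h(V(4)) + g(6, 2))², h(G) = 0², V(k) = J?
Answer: -4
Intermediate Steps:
V(k) = 1
g(r, q) = -6 + q + r (g(r, q) = -6 + (r + q) = -6 + (q + r) = -6 + q + r)
h(G) = 0
x = 4 (x = (0 + (-6 + 2 + 6))² = (0 + 2)² = 2² = 4)
-x = -1*4 = -4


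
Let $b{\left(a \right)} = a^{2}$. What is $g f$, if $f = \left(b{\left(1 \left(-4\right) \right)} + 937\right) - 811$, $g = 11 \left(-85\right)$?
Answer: $-132770$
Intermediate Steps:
$g = -935$
$f = 142$ ($f = \left(\left(1 \left(-4\right)\right)^{2} + 937\right) - 811 = \left(\left(-4\right)^{2} + 937\right) - 811 = \left(16 + 937\right) - 811 = 953 - 811 = 142$)
$g f = \left(-935\right) 142 = -132770$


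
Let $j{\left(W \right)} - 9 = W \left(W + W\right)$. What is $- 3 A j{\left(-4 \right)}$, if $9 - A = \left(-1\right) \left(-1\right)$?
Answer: $-984$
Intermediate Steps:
$A = 8$ ($A = 9 - \left(-1\right) \left(-1\right) = 9 - 1 = 8$)
$j{\left(W \right)} = 9 + 2 W^{2}$ ($j{\left(W \right)} = 9 + W \left(W + W\right) = 9 + W 2 W = 9 + 2 W^{2}$)
$- 3 A j{\left(-4 \right)} = \left(-3\right) 8 \left(9 + 2 \left(-4\right)^{2}\right) = - 24 \left(9 + 2 \cdot 16\right) = - 24 \left(9 + 32\right) = \left(-24\right) 41 = -984$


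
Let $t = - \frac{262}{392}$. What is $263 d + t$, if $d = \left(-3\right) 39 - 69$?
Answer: $- \frac{9588059}{196} \approx -48919.0$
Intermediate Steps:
$d = -186$ ($d = -117 - 69 = -186$)
$t = - \frac{131}{196}$ ($t = \left(-262\right) \frac{1}{392} = - \frac{131}{196} \approx -0.66837$)
$263 d + t = 263 \left(-186\right) - \frac{131}{196} = -48918 - \frac{131}{196} = - \frac{9588059}{196}$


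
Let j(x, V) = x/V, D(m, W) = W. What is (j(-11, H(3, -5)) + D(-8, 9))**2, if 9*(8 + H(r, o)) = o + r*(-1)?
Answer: 670761/6400 ≈ 104.81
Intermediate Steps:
H(r, o) = -8 - r/9 + o/9 (H(r, o) = -8 + (o + r*(-1))/9 = -8 + (o - r)/9 = -8 + (-r/9 + o/9) = -8 - r/9 + o/9)
(j(-11, H(3, -5)) + D(-8, 9))**2 = (-11/(-8 - 1/9*3 + (1/9)*(-5)) + 9)**2 = (-11/(-8 - 1/3 - 5/9) + 9)**2 = (-11/(-80/9) + 9)**2 = (-11*(-9/80) + 9)**2 = (99/80 + 9)**2 = (819/80)**2 = 670761/6400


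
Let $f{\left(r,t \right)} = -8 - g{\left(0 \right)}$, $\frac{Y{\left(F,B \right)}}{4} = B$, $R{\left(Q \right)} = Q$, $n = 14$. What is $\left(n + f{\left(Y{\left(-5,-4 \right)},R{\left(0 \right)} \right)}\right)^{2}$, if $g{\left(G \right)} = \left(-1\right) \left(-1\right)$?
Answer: $25$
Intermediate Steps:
$Y{\left(F,B \right)} = 4 B$
$g{\left(G \right)} = 1$
$f{\left(r,t \right)} = -9$ ($f{\left(r,t \right)} = -8 - 1 = -9$)
$\left(n + f{\left(Y{\left(-5,-4 \right)},R{\left(0 \right)} \right)}\right)^{2} = \left(14 - 9\right)^{2} = 5^{2} = 25$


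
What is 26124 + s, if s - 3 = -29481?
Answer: -3354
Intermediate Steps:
s = -29478 (s = 3 - 29481 = -29478)
26124 + s = 26124 - 29478 = -3354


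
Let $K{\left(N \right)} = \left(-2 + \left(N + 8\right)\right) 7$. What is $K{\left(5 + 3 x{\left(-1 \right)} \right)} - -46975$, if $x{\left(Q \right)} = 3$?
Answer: $47115$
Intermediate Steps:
$K{\left(N \right)} = 42 + 7 N$ ($K{\left(N \right)} = \left(-2 + \left(8 + N\right)\right) 7 = \left(6 + N\right) 7 = 42 + 7 N$)
$K{\left(5 + 3 x{\left(-1 \right)} \right)} - -46975 = \left(42 + 7 \left(5 + 3 \cdot 3\right)\right) - -46975 = \left(42 + 7 \left(5 + 9\right)\right) + 46975 = \left(42 + 7 \cdot 14\right) + 46975 = \left(42 + 98\right) + 46975 = 140 + 46975 = 47115$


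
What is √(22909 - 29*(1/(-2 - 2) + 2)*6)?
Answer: √90418/2 ≈ 150.35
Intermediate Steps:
√(22909 - 29*(1/(-2 - 2) + 2)*6) = √(22909 - 29*(1/(-4) + 2)*6) = √(22909 - 29*(1*(-¼) + 2)*6) = √(22909 - 29*(-¼ + 2)*6) = √(22909 - 29*7/4*6) = √(22909 - 203/4*6) = √(22909 - 609/2) = √(45209/2) = √90418/2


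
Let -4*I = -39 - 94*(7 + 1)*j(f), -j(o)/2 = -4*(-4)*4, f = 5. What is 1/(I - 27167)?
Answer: -4/204885 ≈ -1.9523e-5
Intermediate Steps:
j(o) = -128 (j(o) = -2*(-4*(-4))*4 = -32*4 = -2*64 = -128)
I = -96217/4 (I = -(-39 - 94*(7 + 1)*(-128))/4 = -(-39 - 752*(-128))/4 = -(-39 - 94*(-1024))/4 = -(-39 + 96256)/4 = -¼*96217 = -96217/4 ≈ -24054.)
1/(I - 27167) = 1/(-96217/4 - 27167) = 1/(-204885/4) = -4/204885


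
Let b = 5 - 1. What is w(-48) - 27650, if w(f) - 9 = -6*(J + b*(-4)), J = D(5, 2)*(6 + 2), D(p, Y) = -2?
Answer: -27449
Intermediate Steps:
b = 4
J = -16 (J = -2*(6 + 2) = -2*8 = -16)
w(f) = 201 (w(f) = 9 - 6*(-16 + 4*(-4)) = 9 - 6*(-16 - 16) = 9 - 6*(-32) = 9 + 192 = 201)
w(-48) - 27650 = 201 - 27650 = -27449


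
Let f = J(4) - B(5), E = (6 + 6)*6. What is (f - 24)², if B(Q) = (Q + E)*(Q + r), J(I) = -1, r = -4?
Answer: 10404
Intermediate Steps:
E = 72 (E = 12*6 = 72)
B(Q) = (-4 + Q)*(72 + Q) (B(Q) = (Q + 72)*(Q - 4) = (72 + Q)*(-4 + Q) = (-4 + Q)*(72 + Q))
f = -78 (f = -1 - (-288 + 5² + 68*5) = -1 - (-288 + 25 + 340) = -1 - 1*77 = -1 - 77 = -78)
(f - 24)² = (-78 - 24)² = (-102)² = 10404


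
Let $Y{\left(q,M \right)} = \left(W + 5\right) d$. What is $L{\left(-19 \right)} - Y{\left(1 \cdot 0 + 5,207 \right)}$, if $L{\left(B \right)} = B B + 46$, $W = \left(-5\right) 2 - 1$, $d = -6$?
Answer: $371$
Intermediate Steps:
$W = -11$ ($W = -10 - 1 = -11$)
$L{\left(B \right)} = 46 + B^{2}$ ($L{\left(B \right)} = B^{2} + 46 = 46 + B^{2}$)
$Y{\left(q,M \right)} = 36$ ($Y{\left(q,M \right)} = \left(-11 + 5\right) \left(-6\right) = \left(-6\right) \left(-6\right) = 36$)
$L{\left(-19 \right)} - Y{\left(1 \cdot 0 + 5,207 \right)} = \left(46 + \left(-19\right)^{2}\right) - 36 = \left(46 + 361\right) - 36 = 407 - 36 = 371$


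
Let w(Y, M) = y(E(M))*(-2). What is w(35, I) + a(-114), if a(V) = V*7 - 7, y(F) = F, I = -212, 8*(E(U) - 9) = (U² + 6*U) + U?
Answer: -11688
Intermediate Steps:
E(U) = 9 + U²/8 + 7*U/8 (E(U) = 9 + ((U² + 6*U) + U)/8 = 9 + (U² + 7*U)/8 = 9 + (U²/8 + 7*U/8) = 9 + U²/8 + 7*U/8)
w(Y, M) = -18 - 7*M/4 - M²/4 (w(Y, M) = (9 + M²/8 + 7*M/8)*(-2) = -18 - 7*M/4 - M²/4)
a(V) = -7 + 7*V (a(V) = 7*V - 7 = -7 + 7*V)
w(35, I) + a(-114) = (-18 - 7/4*(-212) - ¼*(-212)²) + (-7 + 7*(-114)) = (-18 + 371 - ¼*44944) + (-7 - 798) = (-18 + 371 - 11236) - 805 = -10883 - 805 = -11688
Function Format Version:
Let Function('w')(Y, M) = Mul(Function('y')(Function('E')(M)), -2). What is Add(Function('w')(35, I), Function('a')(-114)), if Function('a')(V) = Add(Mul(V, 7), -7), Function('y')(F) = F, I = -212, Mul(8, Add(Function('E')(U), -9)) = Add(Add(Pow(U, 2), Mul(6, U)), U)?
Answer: -11688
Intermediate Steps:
Function('E')(U) = Add(9, Mul(Rational(1, 8), Pow(U, 2)), Mul(Rational(7, 8), U)) (Function('E')(U) = Add(9, Mul(Rational(1, 8), Add(Add(Pow(U, 2), Mul(6, U)), U))) = Add(9, Mul(Rational(1, 8), Add(Pow(U, 2), Mul(7, U)))) = Add(9, Add(Mul(Rational(1, 8), Pow(U, 2)), Mul(Rational(7, 8), U))) = Add(9, Mul(Rational(1, 8), Pow(U, 2)), Mul(Rational(7, 8), U)))
Function('w')(Y, M) = Add(-18, Mul(Rational(-7, 4), M), Mul(Rational(-1, 4), Pow(M, 2))) (Function('w')(Y, M) = Mul(Add(9, Mul(Rational(1, 8), Pow(M, 2)), Mul(Rational(7, 8), M)), -2) = Add(-18, Mul(Rational(-7, 4), M), Mul(Rational(-1, 4), Pow(M, 2))))
Function('a')(V) = Add(-7, Mul(7, V)) (Function('a')(V) = Add(Mul(7, V), -7) = Add(-7, Mul(7, V)))
Add(Function('w')(35, I), Function('a')(-114)) = Add(Add(-18, Mul(Rational(-7, 4), -212), Mul(Rational(-1, 4), Pow(-212, 2))), Add(-7, Mul(7, -114))) = Add(Add(-18, 371, Mul(Rational(-1, 4), 44944)), Add(-7, -798)) = Add(Add(-18, 371, -11236), -805) = Add(-10883, -805) = -11688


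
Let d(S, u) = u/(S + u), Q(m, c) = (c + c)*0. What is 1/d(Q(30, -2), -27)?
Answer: 1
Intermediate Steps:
Q(m, c) = 0 (Q(m, c) = (2*c)*0 = 0)
1/d(Q(30, -2), -27) = 1/(-27/(0 - 27)) = 1/(-27/(-27)) = 1/(-27*(-1/27)) = 1/1 = 1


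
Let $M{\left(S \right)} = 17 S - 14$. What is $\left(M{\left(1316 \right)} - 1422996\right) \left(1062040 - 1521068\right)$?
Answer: $642932059864$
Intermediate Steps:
$M{\left(S \right)} = -14 + 17 S$
$\left(M{\left(1316 \right)} - 1422996\right) \left(1062040 - 1521068\right) = \left(\left(-14 + 17 \cdot 1316\right) - 1422996\right) \left(1062040 - 1521068\right) = \left(\left(-14 + 22372\right) - 1422996\right) \left(-459028\right) = \left(22358 - 1422996\right) \left(-459028\right) = \left(-1400638\right) \left(-459028\right) = 642932059864$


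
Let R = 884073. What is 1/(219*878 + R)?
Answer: 1/1076355 ≈ 9.2906e-7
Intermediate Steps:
1/(219*878 + R) = 1/(219*878 + 884073) = 1/(192282 + 884073) = 1/1076355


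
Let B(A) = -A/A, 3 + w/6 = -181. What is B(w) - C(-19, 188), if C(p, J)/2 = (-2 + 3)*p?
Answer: 37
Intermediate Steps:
w = -1104 (w = -18 + 6*(-181) = -18 - 1086 = -1104)
C(p, J) = 2*p (C(p, J) = 2*((-2 + 3)*p) = 2*(1*p) = 2*p)
B(A) = -1 (B(A) = -1*1 = -1)
B(w) - C(-19, 188) = -1 - 2*(-19) = -1 - 1*(-38) = -1 + 38 = 37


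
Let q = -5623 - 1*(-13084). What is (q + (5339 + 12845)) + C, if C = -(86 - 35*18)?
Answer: 26189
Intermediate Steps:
q = 7461 (q = -5623 + 13084 = 7461)
C = 544 (C = -(86 - 630) = -1*(-544) = 544)
(q + (5339 + 12845)) + C = (7461 + (5339 + 12845)) + 544 = (7461 + 18184) + 544 = 25645 + 544 = 26189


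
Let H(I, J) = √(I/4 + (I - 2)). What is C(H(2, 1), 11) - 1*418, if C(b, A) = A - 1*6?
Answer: -413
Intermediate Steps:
H(I, J) = √(-2 + 5*I/4) (H(I, J) = √(I*(¼) + (-2 + I)) = √(I/4 + (-2 + I)) = √(-2 + 5*I/4))
C(b, A) = -6 + A (C(b, A) = A - 6 = -6 + A)
C(H(2, 1), 11) - 1*418 = (-6 + 11) - 1*418 = 5 - 418 = -413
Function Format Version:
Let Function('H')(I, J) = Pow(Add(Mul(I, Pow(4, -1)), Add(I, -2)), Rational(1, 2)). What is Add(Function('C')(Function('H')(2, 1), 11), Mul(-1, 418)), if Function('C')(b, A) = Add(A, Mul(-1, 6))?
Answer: -413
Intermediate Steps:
Function('H')(I, J) = Pow(Add(-2, Mul(Rational(5, 4), I)), Rational(1, 2)) (Function('H')(I, J) = Pow(Add(Mul(I, Rational(1, 4)), Add(-2, I)), Rational(1, 2)) = Pow(Add(Mul(Rational(1, 4), I), Add(-2, I)), Rational(1, 2)) = Pow(Add(-2, Mul(Rational(5, 4), I)), Rational(1, 2)))
Function('C')(b, A) = Add(-6, A) (Function('C')(b, A) = Add(A, -6) = Add(-6, A))
Add(Function('C')(Function('H')(2, 1), 11), Mul(-1, 418)) = Add(Add(-6, 11), Mul(-1, 418)) = Add(5, -418) = -413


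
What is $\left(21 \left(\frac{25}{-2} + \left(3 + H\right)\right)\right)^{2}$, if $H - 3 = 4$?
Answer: $\frac{11025}{4} \approx 2756.3$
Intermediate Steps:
$H = 7$ ($H = 3 + 4 = 7$)
$\left(21 \left(\frac{25}{-2} + \left(3 + H\right)\right)\right)^{2} = \left(21 \left(\frac{25}{-2} + \left(3 + 7\right)\right)\right)^{2} = \left(21 \left(25 \left(- \frac{1}{2}\right) + 10\right)\right)^{2} = \left(21 \left(- \frac{25}{2} + 10\right)\right)^{2} = \left(21 \left(- \frac{5}{2}\right)\right)^{2} = \left(- \frac{105}{2}\right)^{2} = \frac{11025}{4}$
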